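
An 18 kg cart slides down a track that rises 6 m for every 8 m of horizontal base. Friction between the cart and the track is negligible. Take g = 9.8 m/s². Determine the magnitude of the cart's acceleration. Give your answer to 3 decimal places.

5.880 m/s²

Resolving the weight along the incline: the component pulling the cart down the slope is mg sin 36.87° = 18 × 9.8 × 0.6000 = 105.840 N, and the normal force is N = mg cos 36.87° = 18 × 9.8 × 0.8000 = 141.120 N.
With no friction the net force along the incline is 105.840 N, so a = g sin 36.87° = 105.840 / 18 = 5.8800 m/s².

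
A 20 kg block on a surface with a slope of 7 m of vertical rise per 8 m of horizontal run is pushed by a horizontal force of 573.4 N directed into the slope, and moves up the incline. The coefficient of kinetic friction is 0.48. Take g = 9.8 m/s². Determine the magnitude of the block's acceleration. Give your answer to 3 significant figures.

The horizontal push has components F cos 41.19° = 573.4 × 0.7526 = 431.541 N up the incline and F sin 41.19° = 573.4 × 0.6585 = 377.584 N pressing into the surface.
The normal force is therefore N = mg cos 41.19° + F sin 41.19° = 147.510 + 377.584 = 525.094 N, and kinetic friction down the slope is μN = 0.48 × 525.094 = 252.045 N.
Along the incline: F cos 41.19° − mg sin 41.19° − μN = ma, so 431.541 − 129.066 − 252.045 = 20 a, giving a = 2.5215 m/s².

2.52 m/s²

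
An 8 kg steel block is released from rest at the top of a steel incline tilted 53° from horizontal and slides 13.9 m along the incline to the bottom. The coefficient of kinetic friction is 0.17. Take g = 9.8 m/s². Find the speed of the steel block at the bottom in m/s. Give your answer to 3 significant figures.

The weight component along the incline is mg sin 53° = 62.613 N and the normal force is N = mg cos 53° = 47.182 N.
Friction up the slope is f = μN = 0.17 × 47.182 = 8.021 N, so the net downslope force is 62.613 − 8.021 = 54.592 N and a = 54.592 / 8 = 6.8240 m/s².
Starting from rest over a distance of 13.9 m, v² = 2aL = 2 × 6.8240 × 13.9 = 189.7072, so v = 13.7734 m/s.

13.8 m/s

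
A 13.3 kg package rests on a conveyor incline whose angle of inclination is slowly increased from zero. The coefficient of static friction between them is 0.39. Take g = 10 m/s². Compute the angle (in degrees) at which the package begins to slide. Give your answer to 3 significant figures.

21.3°

At the threshold of sliding, static friction is at its maximum μ_s N and exactly balances the weight component along the incline: mg sin θ = μ_s mg cos θ.
Hence tan θ = μ_s = 0.39, so θ = arctan(0.39) = 21.3058°.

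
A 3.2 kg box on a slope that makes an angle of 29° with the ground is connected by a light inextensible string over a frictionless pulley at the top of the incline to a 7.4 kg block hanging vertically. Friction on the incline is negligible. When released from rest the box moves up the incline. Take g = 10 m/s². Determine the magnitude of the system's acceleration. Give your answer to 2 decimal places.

5.52 m/s²

For the box on the incline: the weight component along the slope is m₁g sin 29° = 3.2 × 10 × 0.4848 = 15.514 N and the normal force is N = m₁g cos 29° = 27.988 N.
Newton's second law for the box (up-slope positive): T − 15.514 = 3.2 a. For the hanging block (downward positive): 7.4 × 10 − T = 7.4 a.
Adding the two equations eliminates T: 58.486 = 10.6 a, so a = 5.5175 m/s².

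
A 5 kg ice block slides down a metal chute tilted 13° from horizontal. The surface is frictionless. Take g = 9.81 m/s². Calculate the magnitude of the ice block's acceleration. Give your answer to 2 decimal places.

Resolving the weight along the incline: the component pulling the ice block down the slope is mg sin 13° = 5 × 9.81 × 0.2250 = 11.036 N, and the normal force is N = mg cos 13° = 5 × 9.81 × 0.9744 = 47.794 N.
With no friction the net force along the incline is 11.036 N, so a = g sin 13° = 11.036 / 5 = 2.2072 m/s².

2.21 m/s²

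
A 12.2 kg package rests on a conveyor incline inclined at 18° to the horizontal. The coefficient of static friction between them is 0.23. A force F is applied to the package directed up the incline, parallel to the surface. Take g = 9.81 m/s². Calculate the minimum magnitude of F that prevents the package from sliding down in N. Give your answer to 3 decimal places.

10.804 N

The normal force is N = mg cos 18° = 113.824 N. With F at its minimum the package is on the verge of sliding down, so static friction is at its maximum μ_s N = 0.23 × 113.824 = 26.180 N and acts up the slope.
Equilibrium along the incline: F + μ_s N = mg sin 18°, so F = 36.984 − 26.180 = 10.804 N.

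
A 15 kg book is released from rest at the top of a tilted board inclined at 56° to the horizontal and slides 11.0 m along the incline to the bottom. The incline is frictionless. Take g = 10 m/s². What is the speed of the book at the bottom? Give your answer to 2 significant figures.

14 m/s

The weight component along the incline is mg sin 56° = 124.356 N and the normal force is N = mg cos 56° = 83.879 N.
With no friction, a = g sin 56° = 8.2904 m/s².
Starting from rest over a distance of 11.0 m, v² = 2aL = 2 × 8.2904 × 11.0 = 182.3888, so v = 13.5051 m/s.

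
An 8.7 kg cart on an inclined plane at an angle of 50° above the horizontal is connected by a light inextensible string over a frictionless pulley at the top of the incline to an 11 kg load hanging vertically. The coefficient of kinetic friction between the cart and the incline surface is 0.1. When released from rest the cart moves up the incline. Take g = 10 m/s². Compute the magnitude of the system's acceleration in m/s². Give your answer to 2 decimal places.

For the cart on the incline: the weight component along the slope is m₁g sin 50° = 8.7 × 10 × 0.7660 = 66.642 N and the normal force is N = m₁g cos 50° = 55.923 N.
Kinetic friction opposes the cart's motion up the incline: f = μN = 0.1 × 55.923 = 5.592 N acting down the slope.
Newton's second law for the cart (up-slope positive): T − 66.642 − 5.592 = 8.7 a. For the hanging load (downward positive): 11 × 10 − T = 11 a.
Adding the two equations eliminates T: 37.766 = 19.7 a, so a = 1.9171 m/s².

1.92 m/s²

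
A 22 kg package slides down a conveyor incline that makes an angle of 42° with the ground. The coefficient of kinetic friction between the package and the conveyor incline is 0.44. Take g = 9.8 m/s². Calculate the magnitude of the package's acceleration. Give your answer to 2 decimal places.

Resolving the weight along the incline: the component pulling the package down the slope is mg sin 42° = 22 × 9.8 × 0.6691 = 144.258 N, and the normal force is N = mg cos 42° = 22 × 9.8 × 0.7431 = 160.212 N.
Kinetic friction acts up the slope with magnitude f = μN = 0.44 × 160.212 = 70.493 N.
Net force along the incline is 144.258 − 70.493 = 73.765 N, so a = 73.765 / 22 = 3.3530 m/s².

3.35 m/s²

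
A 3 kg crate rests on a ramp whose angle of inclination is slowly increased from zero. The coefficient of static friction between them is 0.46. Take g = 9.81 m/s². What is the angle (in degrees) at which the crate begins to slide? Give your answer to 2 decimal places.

24.70°

At the threshold of sliding, static friction is at its maximum μ_s N and exactly balances the weight component along the incline: mg sin θ = μ_s mg cos θ.
Hence tan θ = μ_s = 0.46, so θ = arctan(0.46) = 24.7024°.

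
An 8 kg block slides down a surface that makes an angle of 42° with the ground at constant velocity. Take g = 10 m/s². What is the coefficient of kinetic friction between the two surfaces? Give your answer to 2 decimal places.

At constant velocity the net force along the incline is zero: mg sin 42° = μ mg cos 42°.
So μ = tan 42° = 0.6691 / 0.7431 = 0.9004.

0.90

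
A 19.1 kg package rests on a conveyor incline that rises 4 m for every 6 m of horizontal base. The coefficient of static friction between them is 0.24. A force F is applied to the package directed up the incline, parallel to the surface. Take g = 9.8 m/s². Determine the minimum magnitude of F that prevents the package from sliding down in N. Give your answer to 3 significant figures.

66.5 N

The normal force is N = mg cos 33.69° = 155.743 N. With F at its minimum the package is on the verge of sliding down, so static friction is at its maximum μ_s N = 0.24 × 155.743 = 37.378 N and acts up the slope.
Equilibrium along the incline: F + μ_s N = mg sin 33.69°, so F = 103.829 − 37.378 = 66.451 N.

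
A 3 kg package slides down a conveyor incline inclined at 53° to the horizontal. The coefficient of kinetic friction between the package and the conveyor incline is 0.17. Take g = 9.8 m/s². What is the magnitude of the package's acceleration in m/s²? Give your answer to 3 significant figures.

6.82 m/s²

Resolving the weight along the incline: the component pulling the package down the slope is mg sin 53° = 3 × 9.8 × 0.7986 = 23.479 N, and the normal force is N = mg cos 53° = 3 × 9.8 × 0.6018 = 17.693 N.
Kinetic friction acts up the slope with magnitude f = μN = 0.17 × 17.693 = 3.008 N.
Net force along the incline is 23.479 − 3.008 = 20.471 N, so a = 20.471 / 3 = 6.8237 m/s².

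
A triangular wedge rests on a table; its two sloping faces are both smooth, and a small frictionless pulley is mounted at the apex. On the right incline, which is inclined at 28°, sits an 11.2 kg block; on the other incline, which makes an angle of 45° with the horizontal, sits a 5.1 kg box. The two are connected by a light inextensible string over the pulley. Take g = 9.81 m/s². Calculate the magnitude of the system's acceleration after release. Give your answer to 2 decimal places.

0.99 m/s²

Resolve each weight along its own incline: the 11.2 kg mass has component 11.2 × 9.81 × sin 28° = 51.582 N down its slope, and the 5.1 kg mass has 5.1 × 9.81 × sin 45° = 35.377 N down its slope.
The 11.2 kg side's 51.582 N exceeds the other side's 35.377 N, so that mass slides down and the 5.1 kg mass slides up. Taking that direction as positive, Newton's second law for the whole system gives 51.582 − 35.377 = (11.2 + 5.1) a, so a = 16.205 / 16.3 = 0.9942 m/s².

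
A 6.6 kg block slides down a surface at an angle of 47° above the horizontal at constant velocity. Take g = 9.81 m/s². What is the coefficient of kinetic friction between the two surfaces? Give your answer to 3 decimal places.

1.072

At constant velocity the net force along the incline is zero: mg sin 47° = μ mg cos 47°.
So μ = tan 47° = 0.7314 / 0.6820 = 1.0724.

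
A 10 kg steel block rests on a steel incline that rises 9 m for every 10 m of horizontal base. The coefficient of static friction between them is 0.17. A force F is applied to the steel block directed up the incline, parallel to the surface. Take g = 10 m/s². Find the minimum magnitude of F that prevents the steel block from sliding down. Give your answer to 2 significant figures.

54 N

The normal force is N = mg cos 41.99° = 74.329 N. With F at its minimum the steel block is on the verge of sliding down, so static friction is at its maximum μ_s N = 0.17 × 74.329 = 12.636 N and acts up the slope.
Equilibrium along the incline: F + μ_s N = mg sin 41.99°, so F = 66.896 − 12.636 = 54.260 N.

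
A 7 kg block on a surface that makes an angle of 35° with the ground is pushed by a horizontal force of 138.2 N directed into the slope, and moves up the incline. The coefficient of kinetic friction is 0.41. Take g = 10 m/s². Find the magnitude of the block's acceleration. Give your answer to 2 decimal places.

2.44 m/s²

The horizontal push has components F cos 35° = 138.2 × 0.8192 = 113.213 N up the incline and F sin 35° = 138.2 × 0.5736 = 79.272 N pressing into the surface.
The normal force is therefore N = mg cos 35° + F sin 35° = 57.344 + 79.272 = 136.616 N, and kinetic friction down the slope is μN = 0.41 × 136.616 = 56.013 N.
Along the incline: F cos 35° − mg sin 35° − μN = ma, so 113.213 − 40.152 − 56.013 = 7 a, giving a = 2.4354 m/s².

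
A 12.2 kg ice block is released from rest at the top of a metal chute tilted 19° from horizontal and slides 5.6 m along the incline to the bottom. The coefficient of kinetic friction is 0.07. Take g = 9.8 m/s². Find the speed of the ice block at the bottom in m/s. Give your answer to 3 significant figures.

The weight component along the incline is mg sin 19° = 38.925 N and the normal force is N = mg cos 19° = 113.046 N.
Friction up the slope is f = μN = 0.07 × 113.046 = 7.913 N, so the net downslope force is 38.925 − 7.913 = 31.012 N and a = 31.012 / 12.2 = 2.5420 m/s².
Starting from rest over a distance of 5.6 m, v² = 2aL = 2 × 2.5420 × 5.6 = 28.4704, so v = 5.3358 m/s.

5.34 m/s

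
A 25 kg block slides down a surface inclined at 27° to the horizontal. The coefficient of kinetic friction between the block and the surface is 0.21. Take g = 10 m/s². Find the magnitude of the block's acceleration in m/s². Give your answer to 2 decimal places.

2.67 m/s²

Resolving the weight along the incline: the component pulling the block down the slope is mg sin 27° = 25 × 10 × 0.4540 = 113.500 N, and the normal force is N = mg cos 27° = 25 × 10 × 0.8910 = 222.750 N.
Kinetic friction acts up the slope with magnitude f = μN = 0.21 × 222.750 = 46.777 N.
Net force along the incline is 113.500 − 46.777 = 66.723 N, so a = 66.723 / 25 = 2.6689 m/s².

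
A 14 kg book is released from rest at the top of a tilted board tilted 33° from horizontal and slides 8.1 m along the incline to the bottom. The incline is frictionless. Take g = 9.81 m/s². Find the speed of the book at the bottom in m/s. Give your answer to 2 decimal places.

The weight component along the incline is mg sin 33° = 74.801 N and the normal force is N = mg cos 33° = 115.183 N.
With no friction, a = g sin 33° = 5.3429 m/s².
Starting from rest over a distance of 8.1 m, v² = 2aL = 2 × 5.3429 × 8.1 = 86.5550, so v = 9.3035 m/s.

9.30 m/s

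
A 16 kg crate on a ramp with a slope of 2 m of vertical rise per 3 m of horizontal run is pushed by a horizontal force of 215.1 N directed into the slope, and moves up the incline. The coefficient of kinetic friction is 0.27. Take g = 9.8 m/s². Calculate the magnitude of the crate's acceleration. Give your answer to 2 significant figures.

1.5 m/s²

The horizontal push has components F cos 33.69° = 215.1 × 0.8321 = 178.985 N up the incline and F sin 33.69° = 215.1 × 0.5547 = 119.316 N pressing into the surface.
The normal force is therefore N = mg cos 33.69° + F sin 33.69° = 130.473 + 119.316 = 249.789 N, and kinetic friction down the slope is μN = 0.27 × 249.789 = 67.443 N.
Along the incline: F cos 33.69° − mg sin 33.69° − μN = ma, so 178.985 − 86.977 − 67.443 = 16 a, giving a = 1.5353 m/s².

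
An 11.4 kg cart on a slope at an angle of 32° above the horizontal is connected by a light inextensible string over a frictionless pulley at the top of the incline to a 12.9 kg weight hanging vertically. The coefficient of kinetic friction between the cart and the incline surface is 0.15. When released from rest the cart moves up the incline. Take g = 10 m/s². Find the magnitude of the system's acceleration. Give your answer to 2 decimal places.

2.23 m/s²

For the cart on the incline: the weight component along the slope is m₁g sin 32° = 11.4 × 10 × 0.5299 = 60.409 N and the normal force is N = m₁g cos 32° = 96.677 N.
Kinetic friction opposes the cart's motion up the incline: f = μN = 0.15 × 96.677 = 14.502 N acting down the slope.
Newton's second law for the cart (up-slope positive): T − 60.409 − 14.502 = 11.4 a. For the hanging weight (downward positive): 12.9 × 10 − T = 12.9 a.
Adding the two equations eliminates T: 54.089 = 24.3 a, so a = 2.2259 m/s².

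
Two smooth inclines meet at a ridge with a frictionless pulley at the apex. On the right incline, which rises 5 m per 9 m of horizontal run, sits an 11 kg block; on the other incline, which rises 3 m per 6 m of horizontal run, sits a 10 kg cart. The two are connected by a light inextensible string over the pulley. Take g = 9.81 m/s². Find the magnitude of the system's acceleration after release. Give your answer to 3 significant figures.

0.406 m/s²

Resolve each weight along its own incline: the 11 kg mass has component 11 × 9.81 × sin 29.05° = 52.406 N down its slope, and the 10 kg mass has 10 × 9.81 × sin 26.57° = 43.872 N down its slope.
The 11 kg side's 52.406 N exceeds the other side's 43.872 N, so that mass slides down and the 10 kg mass slides up. Taking that direction as positive, Newton's second law for the whole system gives 52.406 − 43.872 = (11 + 10) a, so a = 8.534 / 21 = 0.4064 m/s².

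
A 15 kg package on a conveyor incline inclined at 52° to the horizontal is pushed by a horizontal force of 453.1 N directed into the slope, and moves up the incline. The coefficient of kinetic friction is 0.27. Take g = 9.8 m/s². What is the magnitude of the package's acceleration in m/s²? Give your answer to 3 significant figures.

The horizontal push has components F cos 52° = 453.1 × 0.6157 = 278.974 N up the incline and F sin 52° = 453.1 × 0.7880 = 357.043 N pressing into the surface.
The normal force is therefore N = mg cos 52° + F sin 52° = 90.508 + 357.043 = 447.551 N, and kinetic friction down the slope is μN = 0.27 × 447.551 = 120.839 N.
Along the incline: F cos 52° − mg sin 52° − μN = ma, so 278.974 − 115.836 − 120.839 = 15 a, giving a = 2.8199 m/s².

2.82 m/s²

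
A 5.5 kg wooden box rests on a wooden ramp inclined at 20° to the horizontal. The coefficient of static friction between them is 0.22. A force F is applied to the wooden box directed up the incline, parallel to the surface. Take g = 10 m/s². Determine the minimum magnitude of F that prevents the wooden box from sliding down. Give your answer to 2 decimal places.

7.44 N

The normal force is N = mg cos 20° = 51.683 N. With F at its minimum the wooden box is on the verge of sliding down, so static friction is at its maximum μ_s N = 0.22 × 51.683 = 11.370 N and acts up the slope.
Equilibrium along the incline: F + μ_s N = mg sin 20°, so F = 18.811 − 11.370 = 7.441 N.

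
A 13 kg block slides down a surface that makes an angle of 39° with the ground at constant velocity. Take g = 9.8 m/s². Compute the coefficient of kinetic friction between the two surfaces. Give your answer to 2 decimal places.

At constant velocity the net force along the incline is zero: mg sin 39° = μ mg cos 39°.
So μ = tan 39° = 0.6293 / 0.7771 = 0.8098.

0.81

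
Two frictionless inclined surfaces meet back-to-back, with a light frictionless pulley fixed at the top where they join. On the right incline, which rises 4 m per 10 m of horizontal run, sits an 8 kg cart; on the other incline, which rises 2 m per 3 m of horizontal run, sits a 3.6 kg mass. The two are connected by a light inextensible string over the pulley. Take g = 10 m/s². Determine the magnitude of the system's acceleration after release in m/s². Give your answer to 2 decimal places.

Resolve each weight along its own incline: the 8 kg mass has component 8 × 10 × sin 21.80° = 29.711 N down its slope, and the 3.6 kg mass has 3.6 × 10 × sin 33.69° = 19.969 N down its slope.
The 8 kg side's 29.711 N exceeds the other side's 19.969 N, so that mass slides down and the 3.6 kg mass slides up. Taking that direction as positive, Newton's second law for the whole system gives 29.711 − 19.969 = (8 + 3.6) a, so a = 9.742 / 11.6 = 0.8398 m/s².

0.84 m/s²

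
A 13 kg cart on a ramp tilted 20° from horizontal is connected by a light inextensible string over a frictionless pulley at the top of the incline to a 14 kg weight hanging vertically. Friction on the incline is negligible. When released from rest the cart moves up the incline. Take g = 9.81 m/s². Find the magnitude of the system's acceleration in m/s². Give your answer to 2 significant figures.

3.5 m/s²

For the cart on the incline: the weight component along the slope is m₁g sin 20° = 13 × 9.81 × 0.3420 = 43.615 N and the normal force is N = m₁g cos 20° = 119.839 N.
Newton's second law for the cart (up-slope positive): T − 43.615 = 13 a. For the hanging weight (downward positive): 14 × 9.81 − T = 14 a.
Adding the two equations eliminates T: 93.725 = 27 a, so a = 3.4713 m/s².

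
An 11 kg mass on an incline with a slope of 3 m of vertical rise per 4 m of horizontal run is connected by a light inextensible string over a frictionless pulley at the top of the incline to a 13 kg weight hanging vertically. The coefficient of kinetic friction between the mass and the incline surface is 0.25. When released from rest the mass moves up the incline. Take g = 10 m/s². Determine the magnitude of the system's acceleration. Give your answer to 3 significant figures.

1.75 m/s²

For the mass on the incline: the weight component along the slope is m₁g sin 36.87° = 11 × 10 × 0.6000 = 66.000 N and the normal force is N = m₁g cos 36.87° = 88.000 N.
Kinetic friction opposes the mass's motion up the incline: f = μN = 0.25 × 88.000 = 22.000 N acting down the slope.
Newton's second law for the mass (up-slope positive): T − 66.000 − 22.000 = 11 a. For the hanging weight (downward positive): 13 × 10 − T = 13 a.
Adding the two equations eliminates T: 42.000 = 24 a, so a = 1.7500 m/s².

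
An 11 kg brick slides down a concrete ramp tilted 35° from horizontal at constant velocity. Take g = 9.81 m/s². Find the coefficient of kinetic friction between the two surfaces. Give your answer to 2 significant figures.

0.70

At constant velocity the net force along the incline is zero: mg sin 35° = μ mg cos 35°.
So μ = tan 35° = 0.5736 / 0.8192 = 0.7002.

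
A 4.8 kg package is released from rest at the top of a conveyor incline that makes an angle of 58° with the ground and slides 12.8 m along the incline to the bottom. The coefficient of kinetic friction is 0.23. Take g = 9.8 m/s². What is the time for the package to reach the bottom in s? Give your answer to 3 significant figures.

1.90 s

The weight component along the incline is mg sin 58° = 39.892 N and the normal force is N = mg cos 58° = 24.927 N.
Friction up the slope is f = μN = 0.23 × 24.927 = 5.733 N, so the net downslope force is 39.892 − 5.733 = 34.159 N and a = 34.159 / 4.8 = 7.1165 m/s².
Starting from rest, L = ½at², so t = √(2L/a) = √(2 × 12.8 / 7.1165) = 1.8966 s.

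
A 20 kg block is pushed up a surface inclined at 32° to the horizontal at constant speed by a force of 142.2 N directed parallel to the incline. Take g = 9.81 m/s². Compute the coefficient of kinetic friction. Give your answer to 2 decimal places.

0.23

At constant speed ΣF = 0 along the incline. The applied 142.2 N acts up the slope; the weight component mg sin 32° = 103.970 N and kinetic friction μN both act down the slope.
So 142.2 = 103.970 + μ × 166.387, giving μ = (142.2 − 103.970) / 166.387 = 0.2298.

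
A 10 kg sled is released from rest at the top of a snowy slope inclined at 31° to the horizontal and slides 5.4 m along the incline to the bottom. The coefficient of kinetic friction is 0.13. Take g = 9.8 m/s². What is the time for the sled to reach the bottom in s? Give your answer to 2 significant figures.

The weight component along the incline is mg sin 31° = 50.474 N and the normal force is N = mg cos 31° = 84.002 N.
Friction up the slope is f = μN = 0.13 × 84.002 = 10.920 N, so the net downslope force is 50.474 − 10.920 = 39.554 N and a = 39.554 / 10 = 3.9554 m/s².
Starting from rest, L = ½at², so t = √(2L/a) = √(2 × 5.4 / 3.9554) = 1.6524 s.

1.7 s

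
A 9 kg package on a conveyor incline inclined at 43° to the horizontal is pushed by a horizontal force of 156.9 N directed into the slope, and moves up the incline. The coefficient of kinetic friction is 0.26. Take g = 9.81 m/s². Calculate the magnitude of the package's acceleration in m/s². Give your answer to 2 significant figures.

The horizontal push has components F cos 43° = 156.9 × 0.7314 = 114.757 N up the incline and F sin 43° = 156.9 × 0.6820 = 107.006 N pressing into the surface.
The normal force is therefore N = mg cos 43° + F sin 43° = 64.575 + 107.006 = 171.581 N, and kinetic friction down the slope is μN = 0.26 × 171.581 = 44.611 N.
Along the incline: F cos 43° − mg sin 43° − μN = ma, so 114.757 − 60.214 − 44.611 = 9 a, giving a = 1.1036 m/s².

1.1 m/s²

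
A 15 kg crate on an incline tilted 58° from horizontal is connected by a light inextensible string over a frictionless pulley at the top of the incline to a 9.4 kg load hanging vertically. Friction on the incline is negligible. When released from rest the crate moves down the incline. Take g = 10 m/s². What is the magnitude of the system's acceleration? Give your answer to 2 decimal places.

1.36 m/s²

For the crate on the incline: the weight component along the slope is m₁g sin 58° = 15 × 10 × 0.8480 = 127.200 N and the normal force is N = m₁g cos 58° = 79.488 N.
Newton's second law for the crate (down-slope positive): 127.200 − T = 15 a. For the hanging load (upward positive): T − 9.4 × 10 = 9.4 a.
Adding the two equations eliminates T: 33.200 = 24.4 a, so a = 1.3607 m/s².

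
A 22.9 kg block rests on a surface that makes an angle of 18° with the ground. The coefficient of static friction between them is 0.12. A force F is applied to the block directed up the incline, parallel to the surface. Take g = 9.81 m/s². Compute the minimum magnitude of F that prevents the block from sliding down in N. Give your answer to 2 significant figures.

44 N

The normal force is N = mg cos 18° = 213.654 N. With F at its minimum the block is on the verge of sliding down, so static friction is at its maximum μ_s N = 0.12 × 213.654 = 25.638 N and acts up the slope.
Equilibrium along the incline: F + μ_s N = mg sin 18°, so F = 69.420 − 25.638 = 43.782 N.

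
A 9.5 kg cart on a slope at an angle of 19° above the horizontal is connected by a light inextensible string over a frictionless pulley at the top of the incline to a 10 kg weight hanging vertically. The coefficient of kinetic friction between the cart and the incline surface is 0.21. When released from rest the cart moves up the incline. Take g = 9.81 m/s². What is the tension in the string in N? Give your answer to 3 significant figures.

For the cart on the incline: the weight component along the slope is m₁g sin 19° = 9.5 × 9.81 × 0.3256 = 30.344 N and the normal force is N = m₁g cos 19° = 88.118 N.
Kinetic friction opposes the cart's motion up the incline: f = μN = 0.21 × 88.118 = 18.505 N acting down the slope.
Newton's second law for the cart (up-slope positive): T − 30.344 − 18.505 = 9.5 a. For the hanging weight (downward positive): 10 × 9.81 − T = 10 a.
Adding the two equations eliminates T: 49.251 = 19.5 a, so a = 2.5257 m/s².
Then from the hanging weight's equation, T = 10 × (9.81 − 2.5257) = 72.843 N.

72.8 N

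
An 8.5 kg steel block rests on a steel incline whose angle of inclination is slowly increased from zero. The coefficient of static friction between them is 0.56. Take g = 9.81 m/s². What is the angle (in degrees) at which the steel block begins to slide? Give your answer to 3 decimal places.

29.249°

At the threshold of sliding, static friction is at its maximum μ_s N and exactly balances the weight component along the incline: mg sin θ = μ_s mg cos θ.
Hence tan θ = μ_s = 0.56, so θ = arctan(0.56) = 29.2488°.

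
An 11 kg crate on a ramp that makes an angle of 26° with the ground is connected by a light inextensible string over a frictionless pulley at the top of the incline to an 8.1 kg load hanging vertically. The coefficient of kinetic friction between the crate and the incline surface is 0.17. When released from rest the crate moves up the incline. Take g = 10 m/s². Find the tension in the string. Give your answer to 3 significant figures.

For the crate on the incline: the weight component along the slope is m₁g sin 26° = 11 × 10 × 0.4384 = 48.224 N and the normal force is N = m₁g cos 26° = 98.867 N.
Kinetic friction opposes the crate's motion up the incline: f = μN = 0.17 × 98.867 = 16.807 N acting down the slope.
Newton's second law for the crate (up-slope positive): T − 48.224 − 16.807 = 11 a. For the hanging load (downward positive): 8.1 × 10 − T = 8.1 a.
Adding the two equations eliminates T: 15.969 = 19.1 a, so a = 0.8361 m/s².
Then from the hanging load's equation, T = 8.1 × (10 − 0.8361) = 74.228 N.

74.2 N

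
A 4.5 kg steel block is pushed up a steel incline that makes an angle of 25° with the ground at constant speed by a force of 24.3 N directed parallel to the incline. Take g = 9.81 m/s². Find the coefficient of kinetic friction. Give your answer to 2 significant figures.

0.14

At constant speed ΣF = 0 along the incline. The applied 24.3 N acts up the slope; the weight component mg sin 25° = 18.656 N and kinetic friction μN both act down the slope.
So 24.3 = 18.656 + μ × 40.009, giving μ = (24.3 − 18.656) / 40.009 = 0.1411.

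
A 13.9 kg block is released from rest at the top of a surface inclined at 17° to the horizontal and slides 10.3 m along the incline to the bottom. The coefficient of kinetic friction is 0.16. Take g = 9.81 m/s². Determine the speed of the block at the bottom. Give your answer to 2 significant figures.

The weight component along the incline is mg sin 17° = 39.868 N and the normal force is N = mg cos 17° = 130.401 N.
Friction up the slope is f = μN = 0.16 × 130.401 = 20.864 N, so the net downslope force is 39.868 − 20.864 = 19.004 N and a = 19.004 / 13.9 = 1.3672 m/s².
Starting from rest over a distance of 10.3 m, v² = 2aL = 2 × 1.3672 × 10.3 = 28.1643, so v = 5.3070 m/s.

5.3 m/s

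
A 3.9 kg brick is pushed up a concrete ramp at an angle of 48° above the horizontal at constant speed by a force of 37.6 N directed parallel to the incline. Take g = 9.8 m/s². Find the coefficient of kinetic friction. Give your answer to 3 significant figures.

At constant speed ΣF = 0 along the incline. The applied 37.6 N acts up the slope; the weight component mg sin 48° = 28.403 N and kinetic friction μN both act down the slope.
So 37.6 = 28.403 + μ × 25.574, giving μ = (37.6 − 28.403) / 25.574 = 0.3596.

0.360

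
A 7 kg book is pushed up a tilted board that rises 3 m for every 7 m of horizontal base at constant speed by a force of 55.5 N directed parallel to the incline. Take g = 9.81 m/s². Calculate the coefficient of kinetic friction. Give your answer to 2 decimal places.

0.45

At constant speed ΣF = 0 along the incline. The applied 55.5 N acts up the slope; the weight component mg sin 23.20° = 27.050 N and kinetic friction μN both act down the slope.
So 55.5 = 27.050 + μ × 63.118, giving μ = (55.5 − 27.050) / 63.118 = 0.4507.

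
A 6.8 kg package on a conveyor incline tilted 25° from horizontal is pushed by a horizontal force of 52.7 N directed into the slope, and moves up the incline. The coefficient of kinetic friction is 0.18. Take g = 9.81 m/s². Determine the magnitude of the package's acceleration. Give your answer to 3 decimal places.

The horizontal push has components F cos 25° = 52.7 × 0.9063 = 47.762 N up the incline and F sin 25° = 52.7 × 0.4226 = 22.271 N pressing into the surface.
The normal force is therefore N = mg cos 25° + F sin 25° = 60.457 + 22.271 = 82.728 N, and kinetic friction down the slope is μN = 0.18 × 82.728 = 14.891 N.
Along the incline: F cos 25° − mg sin 25° − μN = ma, so 47.762 − 28.191 − 14.891 = 6.8 a, giving a = 0.6882 m/s².

0.688 m/s²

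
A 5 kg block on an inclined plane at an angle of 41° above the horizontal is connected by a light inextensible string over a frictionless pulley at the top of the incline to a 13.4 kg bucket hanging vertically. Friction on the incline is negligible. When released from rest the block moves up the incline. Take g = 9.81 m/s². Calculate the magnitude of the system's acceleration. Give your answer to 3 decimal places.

For the block on the incline: the weight component along the slope is m₁g sin 41° = 5 × 9.81 × 0.6561 = 32.182 N and the normal force is N = m₁g cos 41° = 37.019 N.
Newton's second law for the block (up-slope positive): T − 32.182 = 5 a. For the hanging bucket (downward positive): 13.4 × 9.81 − T = 13.4 a.
Adding the two equations eliminates T: 99.272 = 18.4 a, so a = 5.3952 m/s².

5.395 m/s²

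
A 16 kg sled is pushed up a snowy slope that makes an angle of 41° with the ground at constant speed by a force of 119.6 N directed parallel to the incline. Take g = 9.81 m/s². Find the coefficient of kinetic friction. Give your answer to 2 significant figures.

At constant speed ΣF = 0 along the incline. The applied 119.6 N acts up the slope; the weight component mg sin 41° = 102.975 N and kinetic friction μN both act down the slope.
So 119.6 = 102.975 + μ × 118.459, giving μ = (119.6 − 102.975) / 118.459 = 0.1403.

0.14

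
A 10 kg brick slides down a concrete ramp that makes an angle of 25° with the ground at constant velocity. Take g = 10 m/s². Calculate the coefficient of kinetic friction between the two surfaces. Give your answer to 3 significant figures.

At constant velocity the net force along the incline is zero: mg sin 25° = μ mg cos 25°.
So μ = tan 25° = 0.4226 / 0.9063 = 0.4663.

0.466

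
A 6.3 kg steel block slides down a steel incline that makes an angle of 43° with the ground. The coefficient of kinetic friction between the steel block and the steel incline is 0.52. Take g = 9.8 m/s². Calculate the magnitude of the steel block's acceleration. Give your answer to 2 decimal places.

Resolving the weight along the incline: the component pulling the steel block down the slope is mg sin 43° = 6.3 × 9.8 × 0.6820 = 42.107 N, and the normal force is N = mg cos 43° = 6.3 × 9.8 × 0.7314 = 45.157 N.
Kinetic friction acts up the slope with magnitude f = μN = 0.52 × 45.157 = 23.482 N.
Net force along the incline is 42.107 − 23.482 = 18.625 N, so a = 18.625 / 6.3 = 2.9563 m/s².

2.96 m/s²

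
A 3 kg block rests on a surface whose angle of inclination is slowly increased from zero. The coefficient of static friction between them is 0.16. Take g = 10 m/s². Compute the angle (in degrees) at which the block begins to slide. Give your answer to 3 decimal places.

At the threshold of sliding, static friction is at its maximum μ_s N and exactly balances the weight component along the incline: mg sin θ = μ_s mg cos θ.
Hence tan θ = μ_s = 0.16, so θ = arctan(0.16) = 9.0903°.

9.090°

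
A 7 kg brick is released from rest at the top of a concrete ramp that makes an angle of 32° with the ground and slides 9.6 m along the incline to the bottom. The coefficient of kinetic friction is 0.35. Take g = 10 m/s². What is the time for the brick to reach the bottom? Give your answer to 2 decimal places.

The weight component along the incline is mg sin 32° = 37.094 N and the normal force is N = mg cos 32° = 59.363 N.
Friction up the slope is f = μN = 0.35 × 59.363 = 20.777 N, so the net downslope force is 37.094 − 20.777 = 16.317 N and a = 16.317 / 7 = 2.3310 m/s².
Starting from rest, L = ½at², so t = √(2L/a) = √(2 × 9.6 / 2.3310) = 2.8700 s.

2.87 s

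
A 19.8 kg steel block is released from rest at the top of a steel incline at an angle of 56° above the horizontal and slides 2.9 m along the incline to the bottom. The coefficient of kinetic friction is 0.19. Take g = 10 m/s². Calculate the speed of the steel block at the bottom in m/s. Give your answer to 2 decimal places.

6.47 m/s

The weight component along the incline is mg sin 56° = 164.149 N and the normal force is N = mg cos 56° = 110.720 N.
Friction up the slope is f = μN = 0.19 × 110.720 = 21.037 N, so the net downslope force is 164.149 − 21.037 = 143.112 N and a = 143.112 / 19.8 = 7.2279 m/s².
Starting from rest over a distance of 2.9 m, v² = 2aL = 2 × 7.2279 × 2.9 = 41.9218, so v = 6.4747 m/s.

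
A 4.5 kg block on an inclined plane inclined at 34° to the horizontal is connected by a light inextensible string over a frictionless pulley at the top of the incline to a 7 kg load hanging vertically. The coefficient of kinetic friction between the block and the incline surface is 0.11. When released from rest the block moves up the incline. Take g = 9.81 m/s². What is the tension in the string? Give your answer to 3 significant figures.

For the block on the incline: the weight component along the slope is m₁g sin 34° = 4.5 × 9.81 × 0.5592 = 24.686 N and the normal force is N = m₁g cos 34° = 36.598 N.
Kinetic friction opposes the block's motion up the incline: f = μN = 0.11 × 36.598 = 4.026 N acting down the slope.
Newton's second law for the block (up-slope positive): T − 24.686 − 4.026 = 4.5 a. For the hanging load (downward positive): 7 × 9.81 − T = 7 a.
Adding the two equations eliminates T: 39.958 = 11.5 a, so a = 3.4746 m/s².
Then from the hanging load's equation, T = 7 × (9.81 − 3.4746) = 44.348 N.

44.3 N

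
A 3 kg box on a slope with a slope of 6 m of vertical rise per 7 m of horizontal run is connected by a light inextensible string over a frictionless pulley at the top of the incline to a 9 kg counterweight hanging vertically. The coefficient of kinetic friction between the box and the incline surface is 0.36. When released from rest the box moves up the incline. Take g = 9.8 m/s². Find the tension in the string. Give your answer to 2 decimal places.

For the box on the incline: the weight component along the slope is m₁g sin 40.60° = 3 × 9.8 × 0.6508 = 19.134 N and the normal force is N = m₁g cos 40.60° = 22.322 N.
Kinetic friction opposes the box's motion up the incline: f = μN = 0.36 × 22.322 = 8.036 N acting down the slope.
Newton's second law for the box (up-slope positive): T − 19.134 − 8.036 = 3 a. For the hanging counterweight (downward positive): 9 × 9.8 − T = 9 a.
Adding the two equations eliminates T: 61.030 = 12 a, so a = 5.0858 m/s².
Then from the hanging counterweight's equation, T = 9 × (9.8 − 5.0858) = 42.428 N.

42.43 N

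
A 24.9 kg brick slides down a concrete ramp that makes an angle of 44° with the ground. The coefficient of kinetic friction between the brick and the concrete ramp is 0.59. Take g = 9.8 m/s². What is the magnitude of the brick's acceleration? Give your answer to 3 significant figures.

2.65 m/s²

Resolving the weight along the incline: the component pulling the brick down the slope is mg sin 44° = 24.9 × 9.8 × 0.6947 = 169.521 N, and the normal force is N = mg cos 44° = 24.9 × 9.8 × 0.7193 = 175.524 N.
Kinetic friction acts up the slope with magnitude f = μN = 0.59 × 175.524 = 103.559 N.
Net force along the incline is 169.521 − 103.559 = 65.962 N, so a = 65.962 / 24.9 = 2.6491 m/s².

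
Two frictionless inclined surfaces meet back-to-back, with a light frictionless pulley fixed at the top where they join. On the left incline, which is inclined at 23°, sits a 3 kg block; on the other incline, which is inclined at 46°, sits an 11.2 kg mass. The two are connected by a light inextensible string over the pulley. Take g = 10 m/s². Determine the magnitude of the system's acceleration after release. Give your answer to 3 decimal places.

4.848 m/s²

Resolve each weight along its own incline: the 3 kg mass has component 3 × 10 × sin 23° = 11.722 N down its slope, and the 11.2 kg mass has 11.2 × 10 × sin 46° = 80.566 N down its slope.
The 11.2 kg side's 80.566 N exceeds the other side's 11.722 N, so that mass slides down and the 3 kg mass slides up. Taking that direction as positive, Newton's second law for the whole system gives 80.566 − 11.722 = (3 + 11.2) a, so a = 68.844 / 14.2 = 4.8482 m/s².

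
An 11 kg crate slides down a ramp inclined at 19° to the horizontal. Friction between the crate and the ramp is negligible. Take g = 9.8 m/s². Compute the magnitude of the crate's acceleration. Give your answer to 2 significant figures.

Resolving the weight along the incline: the component pulling the crate down the slope is mg sin 19° = 11 × 9.8 × 0.3256 = 35.100 N, and the normal force is N = mg cos 19° = 11 × 9.8 × 0.9455 = 101.925 N.
With no friction the net force along the incline is 35.100 N, so a = g sin 19° = 35.100 / 11 = 3.1909 m/s².

3.2 m/s²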